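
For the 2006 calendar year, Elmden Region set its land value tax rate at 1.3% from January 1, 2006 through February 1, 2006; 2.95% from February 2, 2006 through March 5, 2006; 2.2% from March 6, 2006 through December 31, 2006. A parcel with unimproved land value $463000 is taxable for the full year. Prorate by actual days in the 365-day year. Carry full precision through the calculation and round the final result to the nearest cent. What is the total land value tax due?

January 1 – February 1, 2006: 32 days at 1.3% → $463000 × 1.3% × 32/365 = $527.6932
February 2 – March 5, 2006: 32 days at 2.95% → $463000 × 2.95% × 32/365 = $1197.4575
March 6 – December 31, 2006: 301 days at 2.2% → $463000 × 2.2% × 301/365 = $8399.9616
Total = $10125.1123

$10125.11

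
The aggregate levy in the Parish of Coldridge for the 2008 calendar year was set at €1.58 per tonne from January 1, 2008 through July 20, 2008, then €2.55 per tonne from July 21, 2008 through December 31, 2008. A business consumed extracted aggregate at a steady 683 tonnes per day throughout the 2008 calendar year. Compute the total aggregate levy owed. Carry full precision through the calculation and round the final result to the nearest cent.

€503,616.88

January 1 – July 20, 2008: 202 days × 683 tonnes/day = 137,966 tonnes at €1.58/tonne → €217,986.28
July 21 – December 31, 2008: 164 days × 683 tonnes/day = 112,012 tonnes at €2.55/tonne → €285,630.60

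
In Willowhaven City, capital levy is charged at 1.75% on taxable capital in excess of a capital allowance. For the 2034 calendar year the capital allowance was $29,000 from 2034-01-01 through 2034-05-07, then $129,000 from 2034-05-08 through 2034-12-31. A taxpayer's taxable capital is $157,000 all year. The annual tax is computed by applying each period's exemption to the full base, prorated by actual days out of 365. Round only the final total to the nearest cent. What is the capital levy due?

2034-01-01 to 2034-05-07: 127 days, exemption $29,000 → ($157,000 − $29,000) × 1.75% × 127/365 = $779.3973
2034-05-08 to 2034-12-31: 238 days, exemption $129,000 → ($157,000 − $129,000) × 1.75% × 238/365 = $319.5068
Total = $1,098.9041

$1,098.90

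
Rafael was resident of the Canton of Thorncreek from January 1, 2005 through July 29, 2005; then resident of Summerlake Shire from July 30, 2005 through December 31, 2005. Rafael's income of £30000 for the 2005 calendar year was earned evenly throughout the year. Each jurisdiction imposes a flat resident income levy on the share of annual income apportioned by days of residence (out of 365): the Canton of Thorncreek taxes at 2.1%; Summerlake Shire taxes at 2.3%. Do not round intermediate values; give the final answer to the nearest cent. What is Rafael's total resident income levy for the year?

The Canton of Thorncreek, January 1 – July 29, 2005: 210 days → £30000 × 2.1% × 210/365 = £362.4658
Summerlake Shire, July 30 – December 31, 2005: 155 days → £30000 × 2.3% × 155/365 = £293.0137
Total = £655.4795

£655.48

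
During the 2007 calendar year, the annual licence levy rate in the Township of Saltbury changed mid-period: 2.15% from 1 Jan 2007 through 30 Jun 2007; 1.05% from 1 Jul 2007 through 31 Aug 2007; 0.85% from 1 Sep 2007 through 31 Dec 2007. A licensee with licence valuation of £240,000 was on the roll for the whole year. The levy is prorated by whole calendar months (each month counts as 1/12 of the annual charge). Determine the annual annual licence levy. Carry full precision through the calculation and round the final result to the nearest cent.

1 Jan – 30 Jun 2007: 6 months at 2.15% → £240,000 × 2.15% × 6/12 = £2,580.0000
1 Jul – 31 Aug 2007: 2 months at 1.05% → £240,000 × 1.05% × 2/12 = £420.0000
1 Sep – 31 Dec 2007: 4 months at 0.85% → £240,000 × 0.85% × 4/12 = £680.0000
Total = £3,680.0000

£3,680.00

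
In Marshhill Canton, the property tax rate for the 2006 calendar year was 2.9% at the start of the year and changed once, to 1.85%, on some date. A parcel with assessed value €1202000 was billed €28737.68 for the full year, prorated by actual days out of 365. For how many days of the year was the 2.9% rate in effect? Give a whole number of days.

Let d = days at the first rate; then 365 − d days at the second rate.
€1202000 × [2.9%·d + 1.85%·(365−d)] / 365 = €28737.68
Solving gives d = 188, so the new rate took effect on July 8, 2006.

188 days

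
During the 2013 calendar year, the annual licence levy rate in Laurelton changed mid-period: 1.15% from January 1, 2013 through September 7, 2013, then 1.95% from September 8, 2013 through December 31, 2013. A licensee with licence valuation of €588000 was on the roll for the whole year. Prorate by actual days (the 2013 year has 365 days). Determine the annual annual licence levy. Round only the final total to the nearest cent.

€8244.08

January 1 – September 7, 2013: 250 days at 1.15% → €588000 × 1.15% × 250/365 = €4631.5068
September 8 – December 31, 2013: 115 days at 1.95% → €588000 × 1.95% × 115/365 = €3612.5753
Total = €8244.0822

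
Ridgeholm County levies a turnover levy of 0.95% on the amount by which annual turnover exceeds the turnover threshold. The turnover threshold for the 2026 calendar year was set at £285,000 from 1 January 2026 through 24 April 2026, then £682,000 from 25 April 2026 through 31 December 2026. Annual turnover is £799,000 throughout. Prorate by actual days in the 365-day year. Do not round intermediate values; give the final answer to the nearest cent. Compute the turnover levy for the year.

£2,289.45

1 January – 24 April 2026: 114 days, exemption £285,000 → (£799,000 − £285,000) × 0.95% × 114/365 = £1,525.1014
25 April – 31 December 2026: 251 days, exemption £682,000 → (£799,000 − £682,000) × 0.95% × 251/365 = £764.3466
Total = £2,289.4479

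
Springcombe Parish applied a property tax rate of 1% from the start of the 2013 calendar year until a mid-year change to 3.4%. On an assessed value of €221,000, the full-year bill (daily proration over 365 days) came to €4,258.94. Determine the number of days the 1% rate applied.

224 days

Let d = days at the first rate; then 365 − d days at the second rate.
€221,000 × [1%·d + 3.4%·(365−d)] / 365 = €4,258.94
Solving gives d = 224, so the new rate took effect on 13 Aug 2013.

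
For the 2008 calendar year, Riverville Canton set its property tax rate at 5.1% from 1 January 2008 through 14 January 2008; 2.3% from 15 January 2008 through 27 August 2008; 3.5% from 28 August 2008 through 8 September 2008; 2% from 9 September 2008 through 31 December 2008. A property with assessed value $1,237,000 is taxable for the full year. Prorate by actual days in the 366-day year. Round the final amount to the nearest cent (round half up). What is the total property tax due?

$29,106.68

1 January – 14 January 2008: 14 days at 5.1% → $1,237,000 × 5.1% × 14/366 = $2,413.1639
15 January – 27 August 2008: 226 days at 2.3% → $1,237,000 × 2.3% × 226/366 = $17,568.1038
28 August – 8 September 2008: 12 days at 3.5% → $1,237,000 × 3.5% × 12/366 = $1,419.5082
9 September – 31 December 2008: 114 days at 2% → $1,237,000 × 2% × 114/366 = $7,705.9016
Total = $29,106.6776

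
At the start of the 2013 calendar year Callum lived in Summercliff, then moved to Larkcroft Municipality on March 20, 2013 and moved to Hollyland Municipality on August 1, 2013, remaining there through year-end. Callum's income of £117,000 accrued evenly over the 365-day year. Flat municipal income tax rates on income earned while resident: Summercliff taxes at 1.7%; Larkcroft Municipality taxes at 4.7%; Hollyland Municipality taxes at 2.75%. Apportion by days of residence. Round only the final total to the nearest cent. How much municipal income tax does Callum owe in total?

£3,792.56

Summercliff, January 1 – March 19, 2013: 78 days → £117,000 × 1.7% × 78/365 = £425.0466
Larkcroft Municipality, March 20 – July 31, 2013: 134 days → £117,000 × 4.7% × 134/365 = £2,018.8110
Hollyland Municipality, August 1 – December 31, 2013: 153 days → £117,000 × 2.75% × 153/365 = £1,348.7055
Total = £3,792.5630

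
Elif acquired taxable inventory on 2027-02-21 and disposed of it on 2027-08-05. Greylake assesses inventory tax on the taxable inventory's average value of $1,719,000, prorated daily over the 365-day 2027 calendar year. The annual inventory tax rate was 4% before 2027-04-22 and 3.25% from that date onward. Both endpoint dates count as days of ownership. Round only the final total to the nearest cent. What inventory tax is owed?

$27,527.55

2027-02-21 to 2027-04-21: 60 days at 4% → $1,719,000 × 4% × 60/365 = $11,303.0137
2027-04-22 to 2027-08-05: 106 days at 3.25% → $1,719,000 × 3.25% × 106/365 = $16,224.5342
Total = $27,527.5479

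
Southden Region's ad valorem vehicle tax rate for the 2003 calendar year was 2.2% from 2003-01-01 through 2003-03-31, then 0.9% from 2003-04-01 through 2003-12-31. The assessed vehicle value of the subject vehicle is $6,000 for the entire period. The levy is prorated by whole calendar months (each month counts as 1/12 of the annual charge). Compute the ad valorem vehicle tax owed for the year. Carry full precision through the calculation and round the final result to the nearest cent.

$73.50

2003-01-01 to 2003-03-31: 3 months at 2.2% → $6,000 × 2.2% × 3/12 = $33.0000
2003-04-01 to 2003-12-31: 9 months at 0.9% → $6,000 × 0.9% × 9/12 = $40.5000
Total = $73.5000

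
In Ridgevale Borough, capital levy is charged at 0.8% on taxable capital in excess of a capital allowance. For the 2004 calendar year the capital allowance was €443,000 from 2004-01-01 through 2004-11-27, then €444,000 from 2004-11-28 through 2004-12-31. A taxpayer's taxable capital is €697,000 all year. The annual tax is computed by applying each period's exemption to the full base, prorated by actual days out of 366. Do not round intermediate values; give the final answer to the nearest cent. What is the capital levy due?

2004-01-01 to 2004-11-27: 332 days, exemption €443,000 → (€697,000 − €443,000) × 0.8% × 332/366 = €1,843.2350
2004-11-28 to 2004-12-31: 34 days, exemption €444,000 → (€697,000 − €444,000) × 0.8% × 34/366 = €188.0219
Total = €2,031.2568

€2,031.26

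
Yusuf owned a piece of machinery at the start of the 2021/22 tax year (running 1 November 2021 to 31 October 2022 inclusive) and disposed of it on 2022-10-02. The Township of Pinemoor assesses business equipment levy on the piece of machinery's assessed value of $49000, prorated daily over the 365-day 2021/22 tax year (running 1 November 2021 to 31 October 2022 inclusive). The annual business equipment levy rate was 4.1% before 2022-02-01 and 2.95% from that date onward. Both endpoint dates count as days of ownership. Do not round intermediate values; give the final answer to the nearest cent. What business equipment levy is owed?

$1472.68

2021-11-01 to 2022-01-31: 92 days at 4.1% → $49000 × 4.1% × 92/365 = $506.3781
2022-02-01 to 2022-10-02: 244 days at 2.95% → $49000 × 2.95% × 244/365 = $966.3068
Total = $1472.6849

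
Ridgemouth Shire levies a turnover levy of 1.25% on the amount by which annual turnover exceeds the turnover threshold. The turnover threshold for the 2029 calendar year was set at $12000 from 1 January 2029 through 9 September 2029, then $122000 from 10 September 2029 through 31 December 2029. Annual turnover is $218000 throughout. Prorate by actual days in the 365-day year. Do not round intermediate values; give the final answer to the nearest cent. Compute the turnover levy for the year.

$2149.32

1 January – 9 September 2029: 252 days, exemption $12000 → ($218000 − $12000) × 1.25% × 252/365 = $1777.8082
10 September – 31 December 2029: 113 days, exemption $122000 → ($218000 − $122000) × 1.25% × 113/365 = $371.5068
Total = $2149.3151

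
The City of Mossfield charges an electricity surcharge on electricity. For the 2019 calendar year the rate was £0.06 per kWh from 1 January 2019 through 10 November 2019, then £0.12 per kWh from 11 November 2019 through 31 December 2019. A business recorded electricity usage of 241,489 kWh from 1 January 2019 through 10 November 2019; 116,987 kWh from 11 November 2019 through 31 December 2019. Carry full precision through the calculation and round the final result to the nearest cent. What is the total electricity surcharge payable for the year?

1 January – 10 November 2019: 241,489 kWh at £0.06/kWh → £14,489.34
11 November – 31 December 2019: 116,987 kWh at £0.12/kWh → £14,038.44

£28,527.78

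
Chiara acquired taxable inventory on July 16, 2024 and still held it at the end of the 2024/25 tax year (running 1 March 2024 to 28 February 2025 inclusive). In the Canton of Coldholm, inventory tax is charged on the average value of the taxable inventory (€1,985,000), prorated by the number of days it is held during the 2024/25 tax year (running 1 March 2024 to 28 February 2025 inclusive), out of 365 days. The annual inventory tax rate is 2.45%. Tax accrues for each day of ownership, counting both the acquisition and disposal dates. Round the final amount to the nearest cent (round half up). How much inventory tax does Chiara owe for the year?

Days held (July 16, 2024 – February 28, 2025): 228 out of 365
Tax = €1,985,000 × 2.45% × 228/365 = €30,378.6575

€30,378.66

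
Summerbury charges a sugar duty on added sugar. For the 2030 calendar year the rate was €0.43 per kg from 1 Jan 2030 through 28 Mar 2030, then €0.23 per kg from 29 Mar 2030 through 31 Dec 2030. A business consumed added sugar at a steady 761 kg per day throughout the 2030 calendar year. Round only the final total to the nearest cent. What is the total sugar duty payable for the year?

1 Jan – 28 Mar 2030: 87 days × 761 kg/day = 66,207 kg at €0.43/kg → €28,469.01
29 Mar – 31 Dec 2030: 278 days × 761 kg/day = 211,558 kg at €0.23/kg → €48,658.34

€77,127.35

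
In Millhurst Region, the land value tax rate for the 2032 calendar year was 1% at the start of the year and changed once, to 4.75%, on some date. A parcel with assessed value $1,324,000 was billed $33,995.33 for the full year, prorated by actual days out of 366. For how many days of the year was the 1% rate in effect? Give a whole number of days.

213 days

Let d = days at the first rate; then 366 − d days at the second rate.
$1,324,000 × [1%·d + 4.75%·(366−d)] / 366 = $33,995.33
Solving gives d = 213, so the new rate took effect on 1 August 2032.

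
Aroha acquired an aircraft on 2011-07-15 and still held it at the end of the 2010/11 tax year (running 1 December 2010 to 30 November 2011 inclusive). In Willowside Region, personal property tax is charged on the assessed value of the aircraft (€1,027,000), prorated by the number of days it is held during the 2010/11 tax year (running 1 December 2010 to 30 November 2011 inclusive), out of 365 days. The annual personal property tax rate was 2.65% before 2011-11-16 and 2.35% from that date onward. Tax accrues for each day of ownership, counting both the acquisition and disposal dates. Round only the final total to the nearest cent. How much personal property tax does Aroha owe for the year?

€10,237.64

2011-07-15 to 2011-11-15: 124 days at 2.65% → €1,027,000 × 2.65% × 124/365 = €9,245.8137
2011-11-16 to 2011-11-30: 15 days at 2.35% → €1,027,000 × 2.35% × 15/365 = €991.8288
Total = €10,237.6425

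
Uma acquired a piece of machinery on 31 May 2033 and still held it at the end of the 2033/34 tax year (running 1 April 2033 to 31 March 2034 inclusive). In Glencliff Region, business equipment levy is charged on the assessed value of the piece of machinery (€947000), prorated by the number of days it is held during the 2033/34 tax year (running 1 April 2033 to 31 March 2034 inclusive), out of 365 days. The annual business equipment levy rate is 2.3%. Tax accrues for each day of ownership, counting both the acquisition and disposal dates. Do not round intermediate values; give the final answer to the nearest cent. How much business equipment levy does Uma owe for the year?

Days held (31 May 2033 – 31 March 2034): 305 out of 365
Tax = €947000 × 2.3% × 305/365 = €18200.5616

€18200.56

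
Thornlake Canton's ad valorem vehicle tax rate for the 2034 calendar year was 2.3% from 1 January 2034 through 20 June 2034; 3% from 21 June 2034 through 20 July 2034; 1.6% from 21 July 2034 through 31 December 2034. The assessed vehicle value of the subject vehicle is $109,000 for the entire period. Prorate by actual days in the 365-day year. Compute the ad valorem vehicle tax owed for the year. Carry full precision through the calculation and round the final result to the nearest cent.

$2,226.88

1 January – 20 June 2034: 171 days at 2.3% → $109,000 × 2.3% × 171/365 = $1,174.5123
21 June – 20 July 2034: 30 days at 3% → $109,000 × 3% × 30/365 = $268.7671
21 July – 31 December 2034: 164 days at 1.6% → $109,000 × 1.6% × 164/365 = $783.6055
Total = $2,226.8849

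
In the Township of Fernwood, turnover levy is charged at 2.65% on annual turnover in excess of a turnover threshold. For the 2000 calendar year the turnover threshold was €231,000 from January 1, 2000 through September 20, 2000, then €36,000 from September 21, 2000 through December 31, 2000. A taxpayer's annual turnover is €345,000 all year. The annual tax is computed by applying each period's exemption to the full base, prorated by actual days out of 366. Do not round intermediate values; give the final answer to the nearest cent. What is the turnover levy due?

January 1 – September 20, 2000: 264 days, exemption €231,000 → (€345,000 − €231,000) × 2.65% × 264/366 = €2,179.0820
September 21 – December 31, 2000: 102 days, exemption €36,000 → (€345,000 − €36,000) × 2.65% × 102/366 = €2,282.0410
Total = €4,461.1230

€4,461.12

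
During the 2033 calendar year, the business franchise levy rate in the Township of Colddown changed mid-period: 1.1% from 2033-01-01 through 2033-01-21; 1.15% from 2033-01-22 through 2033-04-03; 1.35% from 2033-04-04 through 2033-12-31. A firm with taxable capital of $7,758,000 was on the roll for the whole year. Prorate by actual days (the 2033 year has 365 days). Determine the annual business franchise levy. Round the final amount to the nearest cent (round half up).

$100,556.43

2033-01-01 to 2033-01-21: 21 days at 1.1% → $7,758,000 × 1.1% × 21/365 = $4,909.8575
2033-01-22 to 2033-04-03: 72 days at 1.15% → $7,758,000 × 1.15% × 72/365 = $17,598.9699
2033-04-04 to 2033-12-31: 272 days at 1.35% → $7,758,000 × 1.35% × 272/365 = $78,047.6055
Total = $100,556.4329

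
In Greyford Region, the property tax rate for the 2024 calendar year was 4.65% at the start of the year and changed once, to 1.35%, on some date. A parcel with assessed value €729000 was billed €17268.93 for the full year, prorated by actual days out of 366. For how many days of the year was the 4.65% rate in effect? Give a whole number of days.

113 days

Let d = days at the first rate; then 366 − d days at the second rate.
€729000 × [4.65%·d + 1.35%·(366−d)] / 366 = €17268.93
Solving gives d = 113, so the new rate took effect on 23 Apr 2024.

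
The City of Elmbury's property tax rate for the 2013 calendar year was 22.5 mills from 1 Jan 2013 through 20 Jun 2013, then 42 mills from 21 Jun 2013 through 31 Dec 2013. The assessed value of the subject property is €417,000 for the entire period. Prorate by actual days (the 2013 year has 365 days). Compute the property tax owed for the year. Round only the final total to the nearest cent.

1 Jan – 20 Jun 2013: 171 days at 22.5 mills → €417,000 × 2.25% × 171/365 = €4,395.6370
21 Jun – 31 Dec 2013: 194 days at 42 mills → €417,000 × 4.2% × 194/365 = €9,308.8110
Total = €13,704.4479

€13,704.45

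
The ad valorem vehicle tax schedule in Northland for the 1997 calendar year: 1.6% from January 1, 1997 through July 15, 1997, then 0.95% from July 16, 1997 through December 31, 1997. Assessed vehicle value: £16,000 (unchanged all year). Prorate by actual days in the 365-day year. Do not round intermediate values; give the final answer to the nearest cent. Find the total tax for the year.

£207.85

January 1 – July 15, 1997: 196 days at 1.6% → £16,000 × 1.6% × 196/365 = £137.4685
July 16 – December 31, 1997: 169 days at 0.95% → £16,000 × 0.95% × 169/365 = £70.3781
Total = £207.8466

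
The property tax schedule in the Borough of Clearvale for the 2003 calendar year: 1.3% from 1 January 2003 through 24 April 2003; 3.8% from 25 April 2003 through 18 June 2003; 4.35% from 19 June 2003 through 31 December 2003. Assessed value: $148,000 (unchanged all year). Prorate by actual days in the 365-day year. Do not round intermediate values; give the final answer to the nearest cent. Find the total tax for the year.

1 January – 24 April 2003: 114 days at 1.3% → $148,000 × 1.3% × 114/365 = $600.9205
25 April – 18 June 2003: 55 days at 3.8% → $148,000 × 3.8% × 55/365 = $847.4521
19 June – 31 December 2003: 196 days at 4.35% → $148,000 × 4.35% × 196/365 = $3,457.1178
Total = $4,905.4904

$4,905.49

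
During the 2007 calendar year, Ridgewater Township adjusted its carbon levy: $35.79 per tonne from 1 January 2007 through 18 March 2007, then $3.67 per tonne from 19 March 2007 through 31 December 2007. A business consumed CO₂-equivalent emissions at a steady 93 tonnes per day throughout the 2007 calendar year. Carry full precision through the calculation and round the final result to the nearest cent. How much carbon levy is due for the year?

1 January – 18 March 2007: 77 days × 93 tonnes/day = 7,161 tonnes at $35.79/tonne → $256,292.19
19 March – 31 December 2007: 288 days × 93 tonnes/day = 26,784 tonnes at $3.67/tonne → $98,297.28

$354,589.47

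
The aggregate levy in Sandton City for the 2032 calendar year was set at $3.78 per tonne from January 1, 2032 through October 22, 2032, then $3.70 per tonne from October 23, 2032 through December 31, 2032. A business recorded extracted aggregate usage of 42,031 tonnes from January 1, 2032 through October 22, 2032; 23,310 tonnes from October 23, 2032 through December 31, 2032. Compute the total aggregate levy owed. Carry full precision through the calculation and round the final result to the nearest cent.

January 1 – October 22, 2032: 42,031 tonnes at $3.78/tonne → $158,877.18
October 23 – December 31, 2032: 23,310 tonnes at $3.70/tonne → $86,247.00

$245,124.18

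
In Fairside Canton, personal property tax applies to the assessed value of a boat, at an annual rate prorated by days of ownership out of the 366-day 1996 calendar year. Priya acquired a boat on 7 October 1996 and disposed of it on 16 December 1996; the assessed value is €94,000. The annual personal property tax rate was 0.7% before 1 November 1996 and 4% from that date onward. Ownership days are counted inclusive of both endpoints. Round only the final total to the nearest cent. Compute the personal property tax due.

€517.51

7 October – 31 October 1996: 25 days at 0.7% → €94,000 × 0.7% × 25/366 = €44.9454
1 November – 16 December 1996: 46 days at 4% → €94,000 × 4% × 46/366 = €472.5683
Total = €517.5137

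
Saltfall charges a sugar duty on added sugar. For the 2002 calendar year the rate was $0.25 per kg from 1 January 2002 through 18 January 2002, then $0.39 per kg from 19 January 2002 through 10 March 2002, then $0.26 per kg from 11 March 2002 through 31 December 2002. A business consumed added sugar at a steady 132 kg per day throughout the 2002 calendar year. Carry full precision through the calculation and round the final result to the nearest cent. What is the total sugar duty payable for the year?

1 January – 18 January 2002: 18 days × 132 kg/day = 2,376 kg at $0.25/kg → $594.00
19 January – 10 March 2002: 51 days × 132 kg/day = 6,732 kg at $0.39/kg → $2,625.48
11 March – 31 December 2002: 296 days × 132 kg/day = 39,072 kg at $0.26/kg → $10,158.72

$13,378.20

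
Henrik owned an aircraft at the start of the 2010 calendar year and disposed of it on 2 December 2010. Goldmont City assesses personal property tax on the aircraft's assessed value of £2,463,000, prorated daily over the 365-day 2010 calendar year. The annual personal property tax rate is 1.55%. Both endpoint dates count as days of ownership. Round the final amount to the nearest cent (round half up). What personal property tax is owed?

£35,143.30

Days held (1 January – 2 December 2010): 336 out of 365
Tax = £2,463,000 × 1.55% × 336/365 = £35,143.2986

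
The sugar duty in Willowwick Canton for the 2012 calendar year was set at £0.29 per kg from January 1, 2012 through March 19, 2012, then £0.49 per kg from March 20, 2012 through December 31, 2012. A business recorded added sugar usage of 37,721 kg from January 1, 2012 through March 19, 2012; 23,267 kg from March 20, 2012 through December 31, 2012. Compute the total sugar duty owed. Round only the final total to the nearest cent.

£22,339.92

January 1 – March 19, 2012: 37,721 kg at £0.29/kg → £10,939.09
March 20 – December 31, 2012: 23,267 kg at £0.49/kg → £11,400.83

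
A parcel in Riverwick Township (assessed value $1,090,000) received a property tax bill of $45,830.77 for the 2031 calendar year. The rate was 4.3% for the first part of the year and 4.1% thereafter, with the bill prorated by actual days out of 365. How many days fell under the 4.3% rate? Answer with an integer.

Let d = days at the first rate; then 365 − d days at the second rate.
$1,090,000 × [4.3%·d + 4.1%·(365−d)] / 365 = $45,830.77
Solving gives d = 191, so the new rate took effect on 11 Jul 2031.

191 days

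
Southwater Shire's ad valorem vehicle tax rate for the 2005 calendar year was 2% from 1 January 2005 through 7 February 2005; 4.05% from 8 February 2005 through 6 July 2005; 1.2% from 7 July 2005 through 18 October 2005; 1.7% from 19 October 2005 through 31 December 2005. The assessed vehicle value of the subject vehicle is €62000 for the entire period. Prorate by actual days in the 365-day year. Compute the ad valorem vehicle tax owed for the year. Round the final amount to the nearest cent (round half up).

€1579.81

1 January – 7 February 2005: 38 days at 2% → €62000 × 2% × 38/365 = €129.0959
8 February – 6 July 2005: 149 days at 4.05% → €62000 × 4.05% × 149/365 = €1025.0384
7 July – 18 October 2005: 104 days at 1.2% → €62000 × 1.2% × 104/365 = €211.9890
19 October – 31 December 2005: 74 days at 1.7% → €62000 × 1.7% × 74/365 = €213.6877
Total = €1579.8110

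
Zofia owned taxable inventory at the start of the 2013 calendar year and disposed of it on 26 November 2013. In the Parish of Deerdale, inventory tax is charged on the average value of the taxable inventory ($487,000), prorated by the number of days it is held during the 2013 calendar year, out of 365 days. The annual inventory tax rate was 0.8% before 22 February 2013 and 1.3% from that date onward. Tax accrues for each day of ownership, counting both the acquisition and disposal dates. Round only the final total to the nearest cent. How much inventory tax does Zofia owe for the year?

1 January – 21 February 2013: 52 days at 0.8% → $487,000 × 0.8% × 52/365 = $555.0466
22 February – 26 November 2013: 278 days at 1.3% → $487,000 × 1.3% × 278/365 = $4,821.9671
Total = $5,377.0137

$5,377.01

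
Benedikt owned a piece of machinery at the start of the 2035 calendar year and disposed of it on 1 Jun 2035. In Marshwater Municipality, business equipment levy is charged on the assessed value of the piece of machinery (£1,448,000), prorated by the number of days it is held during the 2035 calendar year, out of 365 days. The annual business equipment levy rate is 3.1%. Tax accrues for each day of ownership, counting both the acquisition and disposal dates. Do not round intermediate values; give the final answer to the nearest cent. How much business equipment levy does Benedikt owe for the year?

Days held (1 Jan – 1 Jun 2035): 152 out of 365
Tax = £1,448,000 × 3.1% × 152/365 = £18,693.0849

£18,693.08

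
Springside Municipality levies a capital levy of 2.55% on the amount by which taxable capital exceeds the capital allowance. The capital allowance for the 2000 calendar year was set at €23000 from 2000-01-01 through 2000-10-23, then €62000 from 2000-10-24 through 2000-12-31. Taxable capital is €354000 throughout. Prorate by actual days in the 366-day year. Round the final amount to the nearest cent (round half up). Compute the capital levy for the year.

2000-01-01 to 2000-10-23: 297 days, exemption €23000 → (€354000 − €23000) × 2.55% × 297/366 = €6849.2582
2000-10-24 to 2000-12-31: 69 days, exemption €62000 → (€354000 − €62000) × 2.55% × 69/366 = €1403.7541
Total = €8253.0123

€8253.01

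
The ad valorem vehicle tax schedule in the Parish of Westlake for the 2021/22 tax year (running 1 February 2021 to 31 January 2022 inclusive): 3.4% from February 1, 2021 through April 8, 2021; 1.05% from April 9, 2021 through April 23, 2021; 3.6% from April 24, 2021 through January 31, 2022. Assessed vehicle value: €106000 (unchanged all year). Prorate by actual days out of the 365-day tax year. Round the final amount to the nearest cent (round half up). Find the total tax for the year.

February 1 – April 8, 2021: 67 days at 3.4% → €106000 × 3.4% × 67/365 = €661.5562
April 9 – April 23, 2021: 15 days at 1.05% → €106000 × 1.05% × 15/365 = €45.7397
April 24, 2021 – January 31, 2022: 283 days at 3.6% → €106000 × 3.6% × 283/365 = €2958.7068
Total = €3666.0027

€3666.00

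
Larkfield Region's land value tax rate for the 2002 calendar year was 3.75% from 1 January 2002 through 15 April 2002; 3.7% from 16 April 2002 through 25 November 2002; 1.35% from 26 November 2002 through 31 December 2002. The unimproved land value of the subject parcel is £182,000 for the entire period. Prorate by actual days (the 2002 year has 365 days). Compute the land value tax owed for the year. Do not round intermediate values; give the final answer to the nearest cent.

£6,338.34

1 January – 15 April 2002: 105 days at 3.75% → £182,000 × 3.75% × 105/365 = £1,963.3562
16 April – 25 November 2002: 224 days at 3.7% → £182,000 × 3.7% × 224/365 = £4,132.6466
26 November – 31 December 2002: 36 days at 1.35% → £182,000 × 1.35% × 36/365 = £242.3342
Total = £6,338.3370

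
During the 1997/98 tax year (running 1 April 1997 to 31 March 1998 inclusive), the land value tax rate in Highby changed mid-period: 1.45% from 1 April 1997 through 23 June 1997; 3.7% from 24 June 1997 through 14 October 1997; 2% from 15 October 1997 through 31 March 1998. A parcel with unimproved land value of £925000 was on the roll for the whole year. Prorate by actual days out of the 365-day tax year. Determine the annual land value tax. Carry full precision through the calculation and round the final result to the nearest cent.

1 April – 23 June 1997: 84 days at 1.45% → £925000 × 1.45% × 84/365 = £3086.7123
24 June – 14 October 1997: 113 days at 3.7% → £925000 × 3.7% × 113/365 = £10595.6849
15 October 1997 – 31 March 1998: 168 days at 2% → £925000 × 2% × 168/365 = £8515.0685
Total = £22197.4658

£22197.47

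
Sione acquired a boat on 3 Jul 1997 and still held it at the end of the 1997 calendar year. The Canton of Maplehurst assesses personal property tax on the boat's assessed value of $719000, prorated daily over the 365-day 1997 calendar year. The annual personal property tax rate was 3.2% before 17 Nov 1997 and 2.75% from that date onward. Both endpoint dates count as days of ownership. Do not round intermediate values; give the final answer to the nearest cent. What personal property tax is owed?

3 Jul – 16 Nov 1997: 137 days at 3.2% → $719000 × 3.2% × 137/365 = $8635.8795
17 Nov – 31 Dec 1997: 45 days at 2.75% → $719000 × 2.75% × 45/365 = $2437.7055
Total = $11073.5849

$11073.58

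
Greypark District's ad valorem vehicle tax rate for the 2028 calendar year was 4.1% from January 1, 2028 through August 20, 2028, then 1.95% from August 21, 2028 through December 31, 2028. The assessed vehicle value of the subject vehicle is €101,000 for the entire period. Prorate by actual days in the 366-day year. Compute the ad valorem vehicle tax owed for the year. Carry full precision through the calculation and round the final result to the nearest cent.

€3,351.90

January 1 – August 20, 2028: 233 days at 4.1% → €101,000 × 4.1% × 233/366 = €2,636.2104
August 21 – December 31, 2028: 133 days at 1.95% → €101,000 × 1.95% × 133/366 = €715.6926
Total = €3,351.9030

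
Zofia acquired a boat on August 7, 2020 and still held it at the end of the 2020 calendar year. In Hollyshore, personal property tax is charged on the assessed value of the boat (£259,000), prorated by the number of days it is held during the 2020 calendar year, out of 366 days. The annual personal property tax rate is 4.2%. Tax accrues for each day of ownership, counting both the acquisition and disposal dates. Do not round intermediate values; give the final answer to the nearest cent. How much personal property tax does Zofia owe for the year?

Days held (August 7 – December 31, 2020): 147 out of 366
Tax = £259,000 × 4.2% × 147/366 = £4,369.0328

£4,369.03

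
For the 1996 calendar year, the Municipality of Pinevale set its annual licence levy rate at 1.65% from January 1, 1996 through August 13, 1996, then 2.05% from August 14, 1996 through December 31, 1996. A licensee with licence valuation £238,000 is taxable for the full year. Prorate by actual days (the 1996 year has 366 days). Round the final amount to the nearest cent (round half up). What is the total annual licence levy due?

£4,291.15

January 1 – August 13, 1996: 226 days at 1.65% → £238,000 × 1.65% × 226/366 = £2,424.8689
August 14 – December 31, 1996: 140 days at 2.05% → £238,000 × 2.05% × 140/366 = £1,866.2842
Total = £4,291.1530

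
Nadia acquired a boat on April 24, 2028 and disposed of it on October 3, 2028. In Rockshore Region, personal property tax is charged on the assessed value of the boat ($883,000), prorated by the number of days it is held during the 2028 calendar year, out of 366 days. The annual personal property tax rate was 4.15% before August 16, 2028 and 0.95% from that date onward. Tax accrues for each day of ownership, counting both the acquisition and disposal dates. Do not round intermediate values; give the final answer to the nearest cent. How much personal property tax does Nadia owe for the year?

$12,536.91

April 24 – August 15, 2028: 114 days at 4.15% → $883,000 × 4.15% × 114/366 = $11,413.8607
August 16 – October 3, 2028: 49 days at 0.95% → $883,000 × 0.95% × 49/366 = $1,123.0505
Total = $12,536.9112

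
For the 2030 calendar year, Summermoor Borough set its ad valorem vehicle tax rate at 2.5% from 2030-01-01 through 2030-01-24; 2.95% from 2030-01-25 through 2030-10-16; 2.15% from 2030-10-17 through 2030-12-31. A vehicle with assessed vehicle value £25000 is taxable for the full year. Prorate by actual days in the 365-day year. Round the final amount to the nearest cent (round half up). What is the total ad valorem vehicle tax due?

£688.46

2030-01-01 to 2030-01-24: 24 days at 2.5% → £25000 × 2.5% × 24/365 = £41.0959
2030-01-25 to 2030-10-16: 265 days at 2.95% → £25000 × 2.95% × 265/365 = £535.4452
2030-10-17 to 2030-12-31: 76 days at 2.15% → £25000 × 2.15% × 76/365 = £111.9178
Total = £688.4589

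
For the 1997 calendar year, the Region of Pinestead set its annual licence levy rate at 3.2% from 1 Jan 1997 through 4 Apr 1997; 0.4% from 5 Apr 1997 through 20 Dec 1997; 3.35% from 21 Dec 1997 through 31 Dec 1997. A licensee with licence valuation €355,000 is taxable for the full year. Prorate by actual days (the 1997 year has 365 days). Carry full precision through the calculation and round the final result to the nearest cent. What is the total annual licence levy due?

1 Jan – 4 Apr 1997: 94 days at 3.2% → €355,000 × 3.2% × 94/365 = €2,925.5890
5 Apr – 20 Dec 1997: 260 days at 0.4% → €355,000 × 0.4% × 260/365 = €1,011.5068
21 Dec – 31 Dec 1997: 11 days at 3.35% → €355,000 × 3.35% × 11/365 = €358.4041
Total = €4,295.5000

€4,295.50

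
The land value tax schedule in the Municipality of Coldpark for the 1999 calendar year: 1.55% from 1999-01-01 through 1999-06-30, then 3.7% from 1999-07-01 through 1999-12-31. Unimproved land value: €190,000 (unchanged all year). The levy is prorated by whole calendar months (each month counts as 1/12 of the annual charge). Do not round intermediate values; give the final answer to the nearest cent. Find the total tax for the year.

1999-01-01 to 1999-06-30: 6 months at 1.55% → €190,000 × 1.55% × 6/12 = €1,472.5000
1999-07-01 to 1999-12-31: 6 months at 3.7% → €190,000 × 3.7% × 6/12 = €3,515.0000
Total = €4,987.5000

€4,987.50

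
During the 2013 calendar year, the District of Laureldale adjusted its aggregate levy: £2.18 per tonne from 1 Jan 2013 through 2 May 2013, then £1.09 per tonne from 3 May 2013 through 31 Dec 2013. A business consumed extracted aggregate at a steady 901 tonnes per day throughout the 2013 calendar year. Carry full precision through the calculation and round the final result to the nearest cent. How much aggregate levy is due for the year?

£478277.83

1 Jan – 2 May 2013: 122 days × 901 tonnes/day = 109,922 tonnes at £2.18/tonne → £239629.96
3 May – 31 Dec 2013: 243 days × 901 tonnes/day = 218,943 tonnes at £1.09/tonne → £238647.87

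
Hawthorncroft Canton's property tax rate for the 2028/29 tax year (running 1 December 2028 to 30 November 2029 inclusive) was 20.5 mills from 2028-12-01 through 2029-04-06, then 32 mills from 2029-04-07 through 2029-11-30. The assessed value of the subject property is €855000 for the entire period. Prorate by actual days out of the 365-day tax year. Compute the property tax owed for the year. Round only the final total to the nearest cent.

2028-12-01 to 2029-04-06: 127 days at 20.5 mills → €855000 × 2.05% × 127/365 = €6098.6096
2029-04-07 to 2029-11-30: 238 days at 32 mills → €855000 × 3.2% × 238/365 = €17840.2192
Total = €23938.8288

€23938.83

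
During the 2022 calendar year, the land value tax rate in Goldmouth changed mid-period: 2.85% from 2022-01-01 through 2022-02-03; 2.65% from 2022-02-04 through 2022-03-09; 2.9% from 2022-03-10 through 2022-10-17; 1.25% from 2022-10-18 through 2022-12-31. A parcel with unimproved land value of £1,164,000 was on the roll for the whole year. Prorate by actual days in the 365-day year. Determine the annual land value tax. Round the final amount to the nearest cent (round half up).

£29,484.28

2022-01-01 to 2022-02-03: 34 days at 2.85% → £1,164,000 × 2.85% × 34/365 = £3,090.1808
2022-02-04 to 2022-03-09: 34 days at 2.65% → £1,164,000 × 2.65% × 34/365 = £2,873.3260
2022-03-10 to 2022-10-17: 222 days at 2.9% → £1,164,000 × 2.9% × 222/365 = £20,531.0466
2022-10-18 to 2022-12-31: 75 days at 1.25% → £1,164,000 × 1.25% × 75/365 = £2,989.7260
Total = £29,484.2795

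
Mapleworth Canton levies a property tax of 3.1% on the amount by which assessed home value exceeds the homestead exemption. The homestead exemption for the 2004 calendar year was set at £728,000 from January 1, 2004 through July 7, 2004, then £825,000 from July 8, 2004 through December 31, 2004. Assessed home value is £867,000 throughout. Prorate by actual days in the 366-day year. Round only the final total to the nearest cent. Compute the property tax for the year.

£2,854.80

January 1 – July 7, 2004: 189 days, exemption £728,000 → (£867,000 − £728,000) × 3.1% × 189/366 = £2,225.1393
July 8 – December 31, 2004: 177 days, exemption £825,000 → (£867,000 − £825,000) × 3.1% × 177/366 = £629.6557
Total = £2,854.7951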